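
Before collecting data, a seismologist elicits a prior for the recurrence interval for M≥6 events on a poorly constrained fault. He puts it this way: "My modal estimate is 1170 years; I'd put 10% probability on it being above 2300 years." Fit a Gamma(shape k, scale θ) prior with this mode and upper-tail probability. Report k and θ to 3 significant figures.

k ≈ 5.19, θ ≈ 279

Gamma(k,θ) with k>1 has mode (k−1)θ, so θ = 1170/(k−1).
Need P(X < 2300) = 0.9 with θ tied to k this way. Start at k = 2, θ = 1170: P(X<2300) ≈ 0.585.
Too low — raise k to concentrate. Iterating converges to k ≈ 5.19.
Then θ = 1170/(5.19−1) ≈ 279.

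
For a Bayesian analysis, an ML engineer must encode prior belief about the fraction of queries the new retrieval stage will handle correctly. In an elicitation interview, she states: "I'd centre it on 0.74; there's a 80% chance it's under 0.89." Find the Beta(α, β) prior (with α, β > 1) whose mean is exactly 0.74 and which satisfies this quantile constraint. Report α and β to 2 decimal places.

α ≈ 4.55, β ≈ 1.60

With mean 0.74 fixed, write α = 0.74s, β = 0.26s where s = α+β.
Need P(θ < 0.89) = 0.8 under Beta(0.74s, 0.26s). Normal approximation: (q−m)/√(m(1−m)/s) ≈ z_{0.8} = 0.842, so s ≈ 0.74·0.26·(0.842)²/(0.89−0.74)² = 6.1.
At s = 6.1: P(θ<0.89) ≈ 0.798. Adjusting to match 0.8 gives s ≈ 6.14.
So α = 0.74·6.14 ≈ 4.55, β = 0.26·6.14 ≈ 1.60.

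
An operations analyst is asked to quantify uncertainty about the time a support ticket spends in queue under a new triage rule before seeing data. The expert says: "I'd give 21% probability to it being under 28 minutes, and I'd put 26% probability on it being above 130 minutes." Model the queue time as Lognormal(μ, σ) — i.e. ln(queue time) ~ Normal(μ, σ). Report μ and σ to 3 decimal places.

μ ≈ 4.186, σ ≈ 1.059

If T ~ Lognormal(μ,σ) then ln T ~ Normal(μ,σ), so the p-quantile of ln T is μ + z_p·σ.
ln(28) = 3.332 and ln(130) = 4.868; z_{0.21} = -0.8064, z_{0.74} = 0.6433.
σ = (4.868 − 3.332)/(0.6433 − (-0.8064)) = 1.059.
μ = 3.332 − (-0.8064)·1.059 = 4.186.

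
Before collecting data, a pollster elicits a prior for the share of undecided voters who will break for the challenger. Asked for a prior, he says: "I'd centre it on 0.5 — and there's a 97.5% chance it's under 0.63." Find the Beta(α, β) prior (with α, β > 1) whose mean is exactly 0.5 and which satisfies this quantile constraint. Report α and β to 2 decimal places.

α ≈ 27.69, β ≈ 27.69

With mean 0.5 fixed, write α = 0.5s, β = 0.5s where s = α+β.
Need P(θ < 0.63) = 0.975 under Beta(0.5s, 0.5s). Normal approximation: (q−m)/√(m(1−m)/s) ≈ z_{0.975} = 1.96, so s ≈ 0.5·0.5·(1.96)²/(0.63−0.5)² = 56.8.
At s = 56.8: P(θ<0.63) ≈ 0.976. Adjusting to match 0.975 gives s ≈ 55.38.
So α = 0.5·55.38 ≈ 27.69, β = 0.5·55.38 ≈ 27.69.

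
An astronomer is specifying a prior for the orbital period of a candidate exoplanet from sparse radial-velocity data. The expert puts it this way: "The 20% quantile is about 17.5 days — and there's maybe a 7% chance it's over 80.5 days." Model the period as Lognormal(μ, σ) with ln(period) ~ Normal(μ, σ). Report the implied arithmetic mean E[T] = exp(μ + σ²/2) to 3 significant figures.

E[T] ≈ 37.8 days

If T ~ Lognormal(μ,σ) then ln T ~ Normal(μ,σ), so the p-quantile of ln T is μ + z_p·σ.
ln(17.5) = 2.862 and ln(80.5) = 4.388; z_{0.2} = -0.8416, z_{0.93} = 1.476.
σ = (4.388 − 2.862)/(1.476 − (-0.8416)) = 0.659.
μ = 2.862 − (-0.8416)·0.659 = 3.416.
E[T] = exp(μ + σ²/2) = exp(3.416 + 0.2168) = 37.8 days.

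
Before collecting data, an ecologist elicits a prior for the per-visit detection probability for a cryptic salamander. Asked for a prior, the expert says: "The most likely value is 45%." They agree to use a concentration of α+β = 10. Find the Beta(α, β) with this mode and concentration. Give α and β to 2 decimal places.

For α,β > 1 the Beta mode is (α−1)/(α+β−2). With α+β = 10, the mode is (α−1)/8.
Set (α−1)/8 = 0.45 → α = 1 + 0.45·8 = 4.60.
β = 10 − α = 5.40.

α = 4.60, β = 5.40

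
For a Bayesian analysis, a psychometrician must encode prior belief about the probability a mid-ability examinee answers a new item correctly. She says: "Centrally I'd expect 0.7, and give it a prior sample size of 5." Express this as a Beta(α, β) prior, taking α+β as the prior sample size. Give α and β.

Under the effective-sample-size interpretation, Beta(α, β) has prior mean α/(α+β) and prior sample size α+β.
So α+β = 5 and α/(α+β) = 0.7, giving α = 0.7·5 = 3.5 and β = 5 − 3.5 = 1.5.

α = 3.5, β = 1.5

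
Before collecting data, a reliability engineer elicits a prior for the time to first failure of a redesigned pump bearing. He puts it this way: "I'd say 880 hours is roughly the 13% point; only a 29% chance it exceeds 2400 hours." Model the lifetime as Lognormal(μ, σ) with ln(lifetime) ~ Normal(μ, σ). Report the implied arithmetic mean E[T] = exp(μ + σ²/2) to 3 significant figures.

If T ~ Lognormal(μ,σ) then ln T ~ Normal(μ,σ), so the p-quantile of ln T is μ + z_p·σ.
ln(880) = 6.78 and ln(2400) = 7.783; z_{0.13} = -1.126, z_{0.71} = 0.5534.
σ = (7.783 − 6.78)/(0.5534 − (-1.126)) = 0.597.
μ = 6.78 − (-1.126)·0.597 = 7.453.
E[T] = exp(μ + σ²/2) = exp(7.453 + 0.1784) = 2060 hours.

E[T] ≈ 2060 hours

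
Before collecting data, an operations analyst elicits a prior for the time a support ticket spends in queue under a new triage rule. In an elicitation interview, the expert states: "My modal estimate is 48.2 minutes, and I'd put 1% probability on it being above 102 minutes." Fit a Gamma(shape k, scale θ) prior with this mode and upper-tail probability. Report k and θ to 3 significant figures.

k ≈ 9.65, θ ≈ 5.57

Gamma(k,θ) with k>1 has mode (k−1)θ, so θ = 48.2/(k−1).
Need P(X < 102) = 0.99 with θ tied to k this way. Start at k = 2, θ = 48.2: P(X<102) ≈ 0.625.
Too low — raise k to concentrate. Iterating converges to k ≈ 9.65.
Then θ = 48.2/(9.65−1) ≈ 5.57.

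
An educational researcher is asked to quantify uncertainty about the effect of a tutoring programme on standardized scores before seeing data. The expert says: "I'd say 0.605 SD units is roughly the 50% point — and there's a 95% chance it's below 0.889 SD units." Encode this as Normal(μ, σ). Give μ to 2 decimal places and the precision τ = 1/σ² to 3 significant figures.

For Normal(μ,σ), the p-quantile is μ + z_p·σ. Here z_{0.5} = 0, z_{0.95} = 1.645.
So 0.605 = μ + 0σ and 0.889 = μ + 1.645σ.
Subtracting: σ = (0.889 − 0.605)/(1.645 − (0)) = 0.17.
Then μ = 0.605 − (0)·0.17 = 0.60.
Precision τ = 1/σ² = 1/0.1727² = 33.5.

μ = 0.60, τ = 33.5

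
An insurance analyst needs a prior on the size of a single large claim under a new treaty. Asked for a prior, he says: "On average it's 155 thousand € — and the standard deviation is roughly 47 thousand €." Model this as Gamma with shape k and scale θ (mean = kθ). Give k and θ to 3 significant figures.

k ≈ 10.9, θ ≈ 14.3

For Gamma(k, scale θ): mean = kθ, variance = kθ², so CV = 1/√k.
CV = SD/mean = 47/155 = 0.3032, hence k = 1/CV² = 10.9.
Then θ = mean/k = 155/10.9 = 14.3.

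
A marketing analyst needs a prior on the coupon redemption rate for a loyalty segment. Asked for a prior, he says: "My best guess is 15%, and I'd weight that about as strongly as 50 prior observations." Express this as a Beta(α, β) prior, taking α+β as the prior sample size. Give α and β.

Under the effective-sample-size interpretation, Beta(α, β) has prior mean α/(α+β) and prior sample size α+β.
So α+β = 50 and α/(α+β) = 0.15, giving α = 0.15·50 = 7.5 and β = 50 − 7.5 = 42.5.

α = 7.5, β = 42.5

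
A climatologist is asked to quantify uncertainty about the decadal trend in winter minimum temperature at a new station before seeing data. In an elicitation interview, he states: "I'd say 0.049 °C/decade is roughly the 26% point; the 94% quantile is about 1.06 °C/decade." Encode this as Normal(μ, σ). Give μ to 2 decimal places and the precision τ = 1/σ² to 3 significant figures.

μ = 0.34, τ = 4.73

For Normal(μ,σ), the p-quantile is μ + z_p·σ. Here z_{0.26} = -0.6433, z_{0.94} = 1.555.
So 0.049 = μ − 0.6433σ and 1.06 = μ + 1.555σ.
Subtracting: σ = (1.06 − 0.049)/(1.555 − (-0.6433)) = 0.46.
Then μ = 0.049 − (-0.6433)·0.46 = 0.34.
Precision τ = 1/σ² = 1/0.4599² = 4.73.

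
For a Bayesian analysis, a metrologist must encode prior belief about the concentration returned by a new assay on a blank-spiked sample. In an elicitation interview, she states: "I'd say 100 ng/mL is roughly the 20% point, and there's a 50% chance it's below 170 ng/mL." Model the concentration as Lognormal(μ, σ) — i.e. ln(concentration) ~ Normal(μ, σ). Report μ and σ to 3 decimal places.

If T ~ Lognormal(μ,σ) then ln T ~ Normal(μ,σ), so the p-quantile of ln T is μ + z_p·σ.
ln(100) = 4.605 and ln(170) = 5.136; z_{0.2} = -0.8416, z_{0.5} = 0.
σ = (5.136 − 4.605)/(0 − (-0.8416)) = 0.630.
μ = 4.605 − (-0.8416)·0.630 = 5.136.

μ ≈ 5.136, σ ≈ 0.630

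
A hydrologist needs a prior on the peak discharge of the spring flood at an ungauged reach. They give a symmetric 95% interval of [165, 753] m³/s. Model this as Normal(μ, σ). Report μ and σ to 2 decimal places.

μ = 459.00, σ = 150.00

A symmetric 95% interval runs μ ± z·σ with z = 1.96.
Half-width = 294, so σ = 294/1.96 = 150.00.
μ is the interval midpoint, 459.00.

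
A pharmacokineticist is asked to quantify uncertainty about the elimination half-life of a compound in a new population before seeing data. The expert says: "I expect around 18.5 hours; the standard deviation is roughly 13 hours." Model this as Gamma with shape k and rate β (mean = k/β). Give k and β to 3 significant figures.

k ≈ 2.03, β ≈ 0.109

For Gamma(k, rate β): mean = k/β, variance = k/β², so CV = 1/√k.
CV = SD/mean = 13/18.5 = 0.7027, hence k = 1/CV² = 2.03.
Then β = k/mean = 2.03/18.5 = 0.109.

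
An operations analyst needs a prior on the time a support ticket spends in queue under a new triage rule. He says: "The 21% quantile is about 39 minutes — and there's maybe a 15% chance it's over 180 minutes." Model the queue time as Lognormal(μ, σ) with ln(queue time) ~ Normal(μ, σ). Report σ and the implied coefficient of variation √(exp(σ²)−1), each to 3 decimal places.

If T ~ Lognormal(μ,σ) then ln T ~ Normal(μ,σ), so the p-quantile of ln T is μ + z_p·σ.
ln(39) = 3.664 and ln(180) = 5.193; z_{0.21} = -0.8064, z_{0.85} = 1.036.
σ = (5.193 − 3.664)/(1.036 − (-0.8064)) = 0.830.
μ = 3.664 − (-0.8064)·0.830 = 4.333.
CV = √(exp(σ²)−1) = √(exp(0.6887)−1) = 0.996.

σ ≈ 0.830, CV ≈ 0.996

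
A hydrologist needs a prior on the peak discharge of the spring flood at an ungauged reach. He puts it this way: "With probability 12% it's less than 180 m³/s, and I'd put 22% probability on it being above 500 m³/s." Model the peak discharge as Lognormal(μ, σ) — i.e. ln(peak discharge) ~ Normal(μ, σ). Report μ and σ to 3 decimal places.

μ ≈ 5.809, σ ≈ 0.525

If T ~ Lognormal(μ,σ) then ln T ~ Normal(μ,σ), so the p-quantile of ln T is μ + z_p·σ.
ln(180) = 5.193 and ln(500) = 6.215; z_{0.12} = -1.175, z_{0.78} = 0.7722.
σ = (6.215 − 5.193)/(0.7722 − (-1.175)) = 0.525.
μ = 5.193 − (-1.175)·0.525 = 5.809.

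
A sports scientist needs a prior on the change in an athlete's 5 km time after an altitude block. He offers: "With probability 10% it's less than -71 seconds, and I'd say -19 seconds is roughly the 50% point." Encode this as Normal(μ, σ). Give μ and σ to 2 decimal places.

For Normal(μ,σ), the p-quantile is μ + z_p·σ. Here z_{0.1} = -1.282, z_{0.5} = 0.
So -71 = μ − 1.282σ and -19 = μ + 0σ.
Subtracting: σ = (-19 − -71)/(0 − (-1.282)) = 40.58.
Then μ = -71 − (-1.282)·40.58 = -19.00.

μ = -19.00, σ = 40.58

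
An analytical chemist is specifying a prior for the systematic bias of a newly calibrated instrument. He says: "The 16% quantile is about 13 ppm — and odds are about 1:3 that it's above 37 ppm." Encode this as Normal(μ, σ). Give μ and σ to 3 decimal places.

For Normal(μ,σ), the p-quantile is μ + z_p·σ. Here z_{0.16} = -0.9945, z_{0.75} = 0.6745.
So 13 = μ − 0.9945σ and 37 = μ + 0.6745σ.
Subtracting: σ = (37 − 13)/(0.6745 − (-0.9945)) = 14.380.
Then μ = 13 − (-0.9945)·14.380 = 27.301.

μ = 27.301, σ = 14.380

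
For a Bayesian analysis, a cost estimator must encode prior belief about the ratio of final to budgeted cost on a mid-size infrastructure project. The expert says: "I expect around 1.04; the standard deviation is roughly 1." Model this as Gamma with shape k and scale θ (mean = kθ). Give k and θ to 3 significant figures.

For Gamma(k, scale θ): mean = kθ, variance = kθ², so CV = 1/√k.
CV = SD/mean = 1/1.04 = 0.9615, hence k = 1/CV² = 1.08.
Then θ = mean/k = 1.04/1.08 = 0.962.

k ≈ 1.08, θ ≈ 0.962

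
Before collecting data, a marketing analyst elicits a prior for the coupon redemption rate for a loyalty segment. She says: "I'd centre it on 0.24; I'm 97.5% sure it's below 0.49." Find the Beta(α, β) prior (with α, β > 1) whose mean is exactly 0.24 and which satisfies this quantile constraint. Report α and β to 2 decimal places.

α ≈ 3.25, β ≈ 10.28

With mean 0.24 fixed, write α = 0.24s, β = 0.76s where s = α+β.
Need P(θ < 0.49) = 0.975 under Beta(0.24s, 0.76s). Normal approximation: (q−m)/√(m(1−m)/s) ≈ z_{0.975} = 1.96, so s ≈ 0.24·0.76·(1.96)²/(0.49−0.24)² = 11.2.
At s = 11.2: P(θ<0.49) ≈ 0.964. Adjusting to match 0.975 gives s ≈ 13.53.
So α = 0.24·13.53 ≈ 3.25, β = 0.76·13.53 ≈ 10.28.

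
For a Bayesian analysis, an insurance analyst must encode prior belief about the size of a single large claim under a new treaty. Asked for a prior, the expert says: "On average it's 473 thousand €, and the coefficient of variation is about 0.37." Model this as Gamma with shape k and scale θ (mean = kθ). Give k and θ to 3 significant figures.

For Gamma(k, scale θ): mean = kθ, variance = kθ², so CV = 1/√k.
CV = 0.37, hence k = 1/CV² = 7.3.
Then θ = mean/k = 473/7.3 = 64.8.

k ≈ 7.3, θ ≈ 64.8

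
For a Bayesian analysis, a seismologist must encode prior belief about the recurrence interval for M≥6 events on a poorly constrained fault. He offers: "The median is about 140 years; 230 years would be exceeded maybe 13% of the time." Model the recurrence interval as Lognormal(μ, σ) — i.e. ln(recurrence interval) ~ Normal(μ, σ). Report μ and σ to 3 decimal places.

If T ~ Lognormal(μ,σ) then ln T ~ Normal(μ,σ), so the p-quantile of ln T is μ + z_p·σ.
ln(140) = 4.942 and ln(230) = 5.438; z_{0.5} = 0, z_{0.87} = 1.126.
σ = (5.438 − 4.942)/(1.126 − (0)) = 0.441.
μ = 4.942 − (0)·0.441 = 4.942.

μ ≈ 4.942, σ ≈ 0.441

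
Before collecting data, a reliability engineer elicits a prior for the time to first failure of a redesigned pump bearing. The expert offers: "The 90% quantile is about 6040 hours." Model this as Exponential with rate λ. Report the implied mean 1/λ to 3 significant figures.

mean ≈ 2620 hours

P(T < 6040.0) = 1 − e^(−λ·6040.0) = 0.9, so λ = −ln(1−0.9)/6040.0 = −ln(0.1)/6040.0 = 0.000381.
Mean = 1/λ = 2620 hours.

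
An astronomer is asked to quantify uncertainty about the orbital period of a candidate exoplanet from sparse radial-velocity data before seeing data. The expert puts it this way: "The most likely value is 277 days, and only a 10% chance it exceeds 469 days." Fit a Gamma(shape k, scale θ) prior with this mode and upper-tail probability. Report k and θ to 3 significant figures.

k ≈ 7.82, θ ≈ 40.6

Gamma(k,θ) with k>1 has mode (k−1)θ, so θ = 277/(k−1).
Need P(X < 469) = 0.9 with θ tied to k this way. Start at k = 2, θ = 277: P(X<469) ≈ 0.505.
Too low — raise k to concentrate. Iterating converges to k ≈ 7.82.
Then θ = 277/(7.82−1) ≈ 40.6.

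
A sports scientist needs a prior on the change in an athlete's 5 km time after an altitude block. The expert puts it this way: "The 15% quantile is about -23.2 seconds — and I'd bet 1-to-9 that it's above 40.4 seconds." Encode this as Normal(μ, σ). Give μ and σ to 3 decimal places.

μ = 5.237, σ = 27.438

The p-quantile of Normal(μ,σ) is μ + z_p·σ, with z_{0.15} = -1.036 and z_{0.9} = 1.282.
Eliminate σ: μ = (z₂·x₁ − z₁·x₂)/(z₂ − z₁) = (1.282·-23.2 − (-1.036)·40.4)/2.318 = 5.237.
Then σ = (x₂ − x₁)/(z₂ − z₁) = (40.4 − -23.2)/2.318 = 27.438.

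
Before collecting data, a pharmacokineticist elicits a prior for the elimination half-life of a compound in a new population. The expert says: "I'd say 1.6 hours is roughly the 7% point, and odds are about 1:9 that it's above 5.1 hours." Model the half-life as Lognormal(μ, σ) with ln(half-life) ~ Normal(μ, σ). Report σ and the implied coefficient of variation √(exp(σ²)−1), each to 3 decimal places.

If T ~ Lognormal(μ,σ) then ln T ~ Normal(μ,σ), so the p-quantile of ln T is μ + z_p·σ.
ln(1.6) = 0.47 and ln(5.1) = 1.629; z_{0.07} = -1.476, z_{0.9} = 1.282.
σ = (1.629 − 0.47)/(1.282 − (-1.476)) = 0.420.
μ = 0.47 − (-1.476)·0.420 = 1.090.
CV = √(exp(σ²)−1) = √(exp(0.1768)−1) = 0.440.

σ ≈ 0.420, CV ≈ 0.440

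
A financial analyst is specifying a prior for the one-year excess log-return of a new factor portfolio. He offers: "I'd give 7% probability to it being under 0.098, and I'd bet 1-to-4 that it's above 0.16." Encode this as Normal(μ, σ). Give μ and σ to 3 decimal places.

For Normal(μ,σ), the p-quantile is μ + z_p·σ. Here z_{0.07} = -1.476, z_{0.8} = 0.8416.
So 0.098 = μ − 1.476σ and 0.16 = μ + 0.8416σ.
Subtracting: σ = (0.16 − 0.098)/(0.8416 − (-1.476)) = 0.027.
Then μ = 0.098 − (-1.476)·0.027 = 0.137.

μ = 0.137, σ = 0.027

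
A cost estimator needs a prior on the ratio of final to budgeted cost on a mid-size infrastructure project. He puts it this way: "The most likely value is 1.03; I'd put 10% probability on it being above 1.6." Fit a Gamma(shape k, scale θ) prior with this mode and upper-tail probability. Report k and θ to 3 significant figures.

k ≈ 10.6, θ ≈ 0.107

Gamma(k,θ) with k>1 has mode (k−1)θ, so θ = 1.03/(k−1).
Need P(X < 1.6) = 0.9 with θ tied to k this way. Start at k = 2, θ = 1.03: P(X<1.6) ≈ 0.460.
Too low — raise k to concentrate. Iterating converges to k ≈ 10.6.
Then θ = 1.03/(10.6−1) ≈ 0.107.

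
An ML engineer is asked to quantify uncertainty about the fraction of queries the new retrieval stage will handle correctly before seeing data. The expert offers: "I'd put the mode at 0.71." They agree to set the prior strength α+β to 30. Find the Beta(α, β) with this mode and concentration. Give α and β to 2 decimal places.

For α,β > 1 the Beta mode is (α−1)/(α+β−2). With α+β = 30, the mode is (α−1)/28.
Set (α−1)/28 = 0.71 → α = 1 + 0.71·28 = 20.88.
β = 30 − α = 9.12.

α = 20.88, β = 9.12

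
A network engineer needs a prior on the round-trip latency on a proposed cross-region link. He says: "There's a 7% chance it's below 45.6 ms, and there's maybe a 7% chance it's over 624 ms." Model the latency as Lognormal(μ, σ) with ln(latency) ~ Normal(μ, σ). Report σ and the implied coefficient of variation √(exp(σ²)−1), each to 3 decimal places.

σ ≈ 0.886, CV ≈ 1.093

If T ~ Lognormal(μ,σ) then ln T ~ Normal(μ,σ), so the p-quantile of ln T is μ + z_p·σ.
ln(45.6) = 3.82 and ln(624) = 6.436; z_{0.07} = -1.476, z_{0.93} = 1.476.
σ = (6.436 − 3.82)/(1.476 − (-1.476)) = 0.886.
μ = 3.82 − (-1.476)·0.886 = 5.128.
CV = √(exp(σ²)−1) = √(exp(0.7857)−1) = 1.093.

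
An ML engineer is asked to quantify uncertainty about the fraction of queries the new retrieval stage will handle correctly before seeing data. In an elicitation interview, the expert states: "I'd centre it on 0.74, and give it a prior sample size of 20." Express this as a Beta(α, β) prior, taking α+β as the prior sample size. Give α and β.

Under the effective-sample-size interpretation, Beta(α, β) has prior mean α/(α+β) and prior sample size α+β.
So α+β = 20 and α/(α+β) = 0.74, giving α = 0.74·20 = 14.8 and β = 20 − 14.8 = 5.2.

α = 14.8, β = 5.2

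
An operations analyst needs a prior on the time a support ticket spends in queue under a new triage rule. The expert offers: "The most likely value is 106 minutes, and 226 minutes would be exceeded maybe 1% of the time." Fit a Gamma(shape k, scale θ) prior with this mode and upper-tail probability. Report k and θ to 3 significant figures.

k ≈ 9.46, θ ≈ 12.5

Gamma(k,θ) with k>1 has mode (k−1)θ, so θ = 106/(k−1).
Need P(X < 226) = 0.99 with θ tied to k this way. Start at k = 2, θ = 106: P(X<226) ≈ 0.629.
Too low — raise k to concentrate. Iterating converges to k ≈ 9.46.
Then θ = 106/(9.46−1) ≈ 12.5.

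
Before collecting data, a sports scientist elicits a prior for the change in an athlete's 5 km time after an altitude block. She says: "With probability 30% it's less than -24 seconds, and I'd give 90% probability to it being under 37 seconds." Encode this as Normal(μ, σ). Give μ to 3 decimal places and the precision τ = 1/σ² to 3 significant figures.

μ = -6.287, τ = 0.000877

The p-quantile of Normal(μ,σ) is μ + z_p·σ, with z_{0.3} = -0.5244 and z_{0.9} = 1.282.
Eliminate σ: μ = (z₂·x₁ − z₁·x₂)/(z₂ − z₁) = (1.282·-24 − (-0.5244)·37)/1.806 = -6.287.
Then σ = (x₂ − x₁)/(z₂ − z₁) = (37 − -24)/1.806 = 33.777.
Precision τ = 1/σ² = 1/33.78² = 0.000877.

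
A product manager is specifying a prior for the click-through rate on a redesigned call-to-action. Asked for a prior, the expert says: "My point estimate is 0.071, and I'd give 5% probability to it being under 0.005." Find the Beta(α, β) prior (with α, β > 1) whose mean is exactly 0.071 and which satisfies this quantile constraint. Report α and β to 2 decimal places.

α ≈ 1.11, β ≈ 14.54

With mean 0.071 fixed, write α = 0.071s, β = 0.929s where s = α+β.
Need P(θ < 0.005) = 0.05 under Beta(0.071s, 0.929s). Normal approximation: (q−m)/√(m(1−m)/s) ≈ z_{0.05} = -1.64, so s ≈ 0.071·0.929·(-1.64)²/(0.005−0.071)² = 41.0.
At s = 41.0: P(θ<0.005) ≈ 0.001. Adjusting to match 0.05 gives s ≈ 15.65.
So α = 0.071·15.65 ≈ 1.11, β = 0.929·15.65 ≈ 14.54.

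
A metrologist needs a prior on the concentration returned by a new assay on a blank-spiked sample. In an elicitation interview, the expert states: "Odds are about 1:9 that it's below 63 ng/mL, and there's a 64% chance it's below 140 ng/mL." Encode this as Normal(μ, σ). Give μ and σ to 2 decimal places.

μ = 123.17, σ = 46.95

The p-quantile of Normal(μ,σ) is μ + z_p·σ, with z_{0.1} = -1.282 and z_{0.64} = 0.3585.
Eliminate σ: μ = (z₂·x₁ − z₁·x₂)/(z₂ − z₁) = (0.3585·63 − (-1.282)·140)/1.64 = 123.17.
Then σ = (x₂ − x₁)/(z₂ − z₁) = (140 − 63)/1.64 = 46.95.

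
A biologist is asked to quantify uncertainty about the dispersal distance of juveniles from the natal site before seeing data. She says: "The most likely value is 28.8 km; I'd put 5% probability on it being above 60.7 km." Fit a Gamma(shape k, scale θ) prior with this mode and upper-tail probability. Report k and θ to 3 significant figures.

k ≈ 5.97, θ ≈ 5.8

Gamma(k,θ) with k>1 has mode (k−1)θ, so θ = 28.8/(k−1).
Need P(X < 60.7) = 0.95 with θ tied to k this way. Start at k = 2, θ = 28.8: P(X<60.7) ≈ 0.622.
Too low — raise k to concentrate. Iterating converges to k ≈ 5.97.
Then θ = 28.8/(5.97−1) ≈ 5.8.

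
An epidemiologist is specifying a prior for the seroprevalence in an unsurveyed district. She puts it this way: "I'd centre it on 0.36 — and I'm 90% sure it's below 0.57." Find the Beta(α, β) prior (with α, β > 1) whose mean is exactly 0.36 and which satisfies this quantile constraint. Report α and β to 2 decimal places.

With mean 0.36 fixed, write α = 0.36s, β = 0.64s where s = α+β.
Need P(θ < 0.57) = 0.9 under Beta(0.36s, 0.64s). Normal approximation: (q−m)/√(m(1−m)/s) ≈ z_{0.9} = 1.28, so s ≈ 0.36·0.64·(1.28)²/(0.57−0.36)² = 8.6.
At s = 8.6: P(θ<0.57) ≈ 0.897. Adjusting to match 0.9 gives s ≈ 8.79.
So α = 0.36·8.79 ≈ 3.16, β = 0.64·8.79 ≈ 5.62.

α ≈ 3.16, β ≈ 5.62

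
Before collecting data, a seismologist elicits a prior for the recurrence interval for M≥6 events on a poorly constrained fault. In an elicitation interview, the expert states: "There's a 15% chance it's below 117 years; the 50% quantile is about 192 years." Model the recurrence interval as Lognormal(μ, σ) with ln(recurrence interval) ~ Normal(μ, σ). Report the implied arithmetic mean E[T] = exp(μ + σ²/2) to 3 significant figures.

If T ~ Lognormal(μ,σ) then ln T ~ Normal(μ,σ), so the p-quantile of ln T is μ + z_p·σ.
ln(117) = 4.762 and ln(192) = 5.257; z_{0.15} = -1.036, z_{0.5} = 0.
σ = (5.257 − 4.762)/(0 − (-1.036)) = 0.478.
μ = 4.762 − (-1.036)·0.478 = 5.257.
E[T] = exp(μ + σ²/2) = exp(5.257 + 0.1142) = 215 years.

E[T] ≈ 215 years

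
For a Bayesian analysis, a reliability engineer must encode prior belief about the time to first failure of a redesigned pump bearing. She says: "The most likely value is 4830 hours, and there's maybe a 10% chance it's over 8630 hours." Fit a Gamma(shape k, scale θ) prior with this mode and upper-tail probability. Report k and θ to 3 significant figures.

k ≈ 6.65, θ ≈ 855

Gamma(k,θ) with k>1 has mode (k−1)θ, so θ = 4830/(k−1).
Need P(X < 8630) = 0.9 with θ tied to k this way. Start at k = 2, θ = 4830: P(X<8630) ≈ 0.533.
Too low — raise k to concentrate. Iterating converges to k ≈ 6.65.
Then θ = 4830/(6.65−1) ≈ 855.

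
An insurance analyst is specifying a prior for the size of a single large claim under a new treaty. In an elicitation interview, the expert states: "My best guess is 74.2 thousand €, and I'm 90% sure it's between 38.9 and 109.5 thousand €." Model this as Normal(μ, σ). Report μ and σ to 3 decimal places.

μ = 74.200, σ = 21.461

A symmetric 90% interval runs μ ± z·σ with z = 1.645.
Half-width = 35.3, so σ = 35.3/1.645 = 21.461.
μ is the stated best guess, 74.200.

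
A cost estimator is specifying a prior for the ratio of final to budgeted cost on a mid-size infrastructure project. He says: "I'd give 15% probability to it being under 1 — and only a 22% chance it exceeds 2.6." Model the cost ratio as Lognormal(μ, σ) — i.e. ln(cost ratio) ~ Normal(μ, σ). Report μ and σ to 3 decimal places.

μ ≈ 0.548, σ ≈ 0.528

If T ~ Lognormal(μ,σ) then ln T ~ Normal(μ,σ), so the p-quantile of ln T is μ + z_p·σ.
ln(1) = 0 and ln(2.6) = 0.9555; z_{0.15} = -1.036, z_{0.78} = 0.7722.
σ = (0.9555 − 0)/(0.7722 − (-1.036)) = 0.528.
μ = 0 − (-1.036)·0.528 = 0.548.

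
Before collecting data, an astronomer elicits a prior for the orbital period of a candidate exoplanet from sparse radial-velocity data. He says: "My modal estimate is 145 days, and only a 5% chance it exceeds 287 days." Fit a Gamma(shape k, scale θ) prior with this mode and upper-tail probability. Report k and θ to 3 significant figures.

k ≈ 6.95, θ ≈ 24.4

Gamma(k,θ) with k>1 has mode (k−1)θ, so θ = 145/(k−1).
Need P(X < 287) = 0.95 with θ tied to k this way. Start at k = 2, θ = 145: P(X<287) ≈ 0.588.
Too low — raise k to concentrate. Iterating converges to k ≈ 6.95.
Then θ = 145/(6.95−1) ≈ 24.4.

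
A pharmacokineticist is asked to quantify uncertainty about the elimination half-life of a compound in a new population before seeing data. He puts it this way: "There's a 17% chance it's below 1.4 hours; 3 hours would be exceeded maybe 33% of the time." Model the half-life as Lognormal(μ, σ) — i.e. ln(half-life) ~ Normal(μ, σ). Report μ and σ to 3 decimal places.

μ ≈ 0.858, σ ≈ 0.547

If T ~ Lognormal(μ,σ) then ln T ~ Normal(μ,σ), so the p-quantile of ln T is μ + z_p·σ.
ln(1.4) = 0.3365 and ln(3) = 1.099; z_{0.17} = -0.9542, z_{0.67} = 0.4399.
σ = (1.099 − 0.3365)/(0.4399 − (-0.9542)) = 0.547.
μ = 0.3365 − (-0.9542)·0.547 = 0.858.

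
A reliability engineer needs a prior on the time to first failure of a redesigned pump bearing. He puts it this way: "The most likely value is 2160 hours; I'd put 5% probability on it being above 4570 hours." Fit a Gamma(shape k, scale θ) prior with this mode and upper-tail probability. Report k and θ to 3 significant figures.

Gamma(k,θ) with k>1 has mode (k−1)θ, so θ = 2160/(k−1).
Need P(X < 4570) = 0.95 with θ tied to k this way. Start at k = 2, θ = 2160: P(X<4570) ≈ 0.624.
Too low — raise k to concentrate. Iterating converges to k ≈ 5.91.
Then θ = 2160/(5.91−1) ≈ 439.

k ≈ 5.91, θ ≈ 439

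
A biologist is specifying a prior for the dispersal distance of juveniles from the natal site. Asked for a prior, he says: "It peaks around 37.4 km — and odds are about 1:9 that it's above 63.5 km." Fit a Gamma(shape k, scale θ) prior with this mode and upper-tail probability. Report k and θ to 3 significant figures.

k ≈ 7.75, θ ≈ 5.54

Gamma(k,θ) with k>1 has mode (k−1)θ, so θ = 37.4/(k−1).
Need P(X < 63.5) = 0.9 with θ tied to k this way. Start at k = 2, θ = 37.4: P(X<63.5) ≈ 0.506.
Too low — raise k to concentrate. Iterating converges to k ≈ 7.75.
Then θ = 37.4/(7.75−1) ≈ 5.54.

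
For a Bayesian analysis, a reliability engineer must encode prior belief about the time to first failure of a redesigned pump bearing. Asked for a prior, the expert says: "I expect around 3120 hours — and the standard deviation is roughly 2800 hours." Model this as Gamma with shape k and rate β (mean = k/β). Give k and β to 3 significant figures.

k ≈ 1.24, β ≈ 0.000398

For Gamma(k, rate β): mean = k/β, variance = k/β², so CV = 1/√k.
CV = SD/mean = 2800/3120 = 0.8974, hence k = 1/CV² = 1.24.
Then β = k/mean = 1.24/3120 = 0.000398.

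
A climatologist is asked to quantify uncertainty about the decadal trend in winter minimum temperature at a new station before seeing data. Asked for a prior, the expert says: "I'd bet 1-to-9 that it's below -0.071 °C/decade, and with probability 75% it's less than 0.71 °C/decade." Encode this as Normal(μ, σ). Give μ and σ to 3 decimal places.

For Normal(μ,σ), the p-quantile is μ + z_p·σ. Here z_{0.1} = -1.282, z_{0.75} = 0.6745.
So -0.071 = μ − 1.282σ and 0.71 = μ + 0.6745σ.
Subtracting: σ = (0.71 − -0.071)/(0.6745 − (-1.282)) = 0.399.
Then μ = -0.071 − (-1.282)·0.399 = 0.441.

μ = 0.441, σ = 0.399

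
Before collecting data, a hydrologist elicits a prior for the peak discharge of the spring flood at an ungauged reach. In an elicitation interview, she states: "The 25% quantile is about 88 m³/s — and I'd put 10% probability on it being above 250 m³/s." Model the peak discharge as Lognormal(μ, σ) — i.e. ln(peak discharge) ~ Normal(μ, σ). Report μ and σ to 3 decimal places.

μ ≈ 4.837, σ ≈ 0.534

If T ~ Lognormal(μ,σ) then ln T ~ Normal(μ,σ), so the p-quantile of ln T is μ + z_p·σ.
ln(88) = 4.477 and ln(250) = 5.521; z_{0.25} = -0.6745, z_{0.9} = 1.282.
σ = (5.521 − 4.477)/(1.282 − (-0.6745)) = 0.534.
μ = 4.477 − (-0.6745)·0.534 = 4.837.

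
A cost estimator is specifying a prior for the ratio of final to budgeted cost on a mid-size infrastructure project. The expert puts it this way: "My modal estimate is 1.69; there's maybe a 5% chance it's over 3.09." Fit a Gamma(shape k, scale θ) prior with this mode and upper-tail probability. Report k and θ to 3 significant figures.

Gamma(k,θ) with k>1 has mode (k−1)θ, so θ = 1.69/(k−1).
Need P(X < 3.09) = 0.95 with θ tied to k this way. Start at k = 2, θ = 1.69: P(X<3.09) ≈ 0.546.
Too low — raise k to concentrate. Iterating converges to k ≈ 8.65.
Then θ = 1.69/(8.65−1) ≈ 0.221.

k ≈ 8.65, θ ≈ 0.221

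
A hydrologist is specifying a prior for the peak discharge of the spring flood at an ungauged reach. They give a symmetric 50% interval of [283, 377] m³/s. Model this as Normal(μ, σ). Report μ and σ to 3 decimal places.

A symmetric 50% interval runs μ ± z·σ with z = 0.6745.
Half-width = 47, so σ = 47/0.6745 = 69.682.
μ is the interval midpoint, 330.000.

μ = 330.000, σ = 69.682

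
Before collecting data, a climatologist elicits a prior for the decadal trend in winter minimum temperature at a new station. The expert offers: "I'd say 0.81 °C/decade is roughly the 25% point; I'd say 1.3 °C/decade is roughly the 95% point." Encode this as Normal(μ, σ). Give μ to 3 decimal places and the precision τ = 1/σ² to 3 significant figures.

μ = 0.952, τ = 22.4

For Normal(μ,σ), the p-quantile is μ + z_p·σ. Here z_{0.25} = -0.6745, z_{0.95} = 1.645.
So 0.81 = μ − 0.6745σ and 1.3 = μ + 1.645σ.
Subtracting: σ = (1.3 − 0.81)/(1.645 − (-0.6745)) = 0.211.
Then μ = 0.81 − (-0.6745)·0.211 = 0.952.
Precision τ = 1/σ² = 1/0.2113² = 22.4.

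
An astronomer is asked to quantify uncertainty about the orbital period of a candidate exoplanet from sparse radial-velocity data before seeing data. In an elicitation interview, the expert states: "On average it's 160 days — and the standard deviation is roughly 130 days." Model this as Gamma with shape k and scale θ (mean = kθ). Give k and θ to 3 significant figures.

For Gamma(k, scale θ): mean = kθ, variance = kθ², so CV = 1/√k.
CV = SD/mean = 130/160 = 0.8125, hence k = 1/CV² = 1.51.
Then θ = mean/k = 160/1.51 = 106.

k ≈ 1.51, θ ≈ 106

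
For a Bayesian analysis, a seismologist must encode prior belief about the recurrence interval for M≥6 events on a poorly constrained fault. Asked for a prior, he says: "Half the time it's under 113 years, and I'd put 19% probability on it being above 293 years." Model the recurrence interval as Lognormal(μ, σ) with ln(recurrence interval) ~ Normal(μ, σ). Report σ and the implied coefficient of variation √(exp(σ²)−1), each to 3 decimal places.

σ ≈ 1.085, CV ≈ 1.499

If T ~ Lognormal(μ,σ) then ln T ~ Normal(μ,σ), so the p-quantile of ln T is μ + z_p·σ.
ln(113) = 4.727 and ln(293) = 5.68; z_{0.5} = 0, z_{0.81} = 0.8779.
σ = (5.68 − 4.727)/(0.8779 − (0)) = 1.085.
μ = 4.727 − (0)·1.085 = 4.727.
CV = √(exp(σ²)−1) = √(exp(1.1779)−1) = 1.499.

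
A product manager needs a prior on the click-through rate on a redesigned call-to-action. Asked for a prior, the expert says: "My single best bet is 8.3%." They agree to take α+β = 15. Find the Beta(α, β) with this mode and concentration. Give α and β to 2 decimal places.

For α,β > 1 the Beta mode is (α−1)/(α+β−2). With α+β = 15, the mode is (α−1)/13.
Set (α−1)/13 = 0.083 → α = 1 + 0.083·13 = 2.08.
β = 15 − α = 12.92.

α = 2.08, β = 12.92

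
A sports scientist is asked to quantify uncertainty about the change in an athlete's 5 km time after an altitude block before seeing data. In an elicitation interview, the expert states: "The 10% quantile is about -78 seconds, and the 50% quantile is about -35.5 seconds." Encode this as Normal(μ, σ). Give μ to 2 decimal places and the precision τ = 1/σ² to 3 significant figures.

μ = -35.50, τ = 0.000909

For Normal(μ,σ), the p-quantile is μ + z_p·σ. Here z_{0.1} = -1.282, z_{0.5} = 0.
So -78 = μ − 1.282σ and -35.5 = μ + 0σ.
Subtracting: σ = (-35.5 − -78)/(0 − (-1.282)) = 33.16.
Then μ = -78 − (-1.282)·33.16 = -35.50.
Precision τ = 1/σ² = 1/33.16² = 0.000909.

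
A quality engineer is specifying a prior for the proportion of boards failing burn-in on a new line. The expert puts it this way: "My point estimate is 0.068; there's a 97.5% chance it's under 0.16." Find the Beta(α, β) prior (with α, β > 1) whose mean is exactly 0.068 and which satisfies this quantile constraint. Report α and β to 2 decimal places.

With mean 0.068 fixed, write α = 0.068s, β = 0.932s where s = α+β.
Need P(θ < 0.16) = 0.975 under Beta(0.068s, 0.932s). Normal approximation: (q−m)/√(m(1−m)/s) ≈ z_{0.975} = 1.96, so s ≈ 0.068·0.932·(1.96)²/(0.16−0.068)² = 28.8.
At s = 28.8: P(θ<0.16) ≈ 0.953. Adjusting to match 0.975 gives s ≈ 42.20.
So α = 0.068·42.20 ≈ 2.87, β = 0.932·42.20 ≈ 39.33.

α ≈ 2.87, β ≈ 39.33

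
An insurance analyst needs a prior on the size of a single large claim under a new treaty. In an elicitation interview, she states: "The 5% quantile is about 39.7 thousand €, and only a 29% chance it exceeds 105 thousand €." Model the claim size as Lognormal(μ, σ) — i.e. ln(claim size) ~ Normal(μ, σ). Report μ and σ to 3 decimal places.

If T ~ Lognormal(μ,σ) then ln T ~ Normal(μ,σ), so the p-quantile of ln T is μ + z_p·σ.
ln(39.7) = 3.681 and ln(105) = 4.654; z_{0.05} = -1.645, z_{0.71} = 0.5534.
σ = (4.654 − 3.681)/(0.5534 − (-1.645)) = 0.442.
μ = 3.681 − (-1.645)·0.442 = 4.409.

μ ≈ 4.409, σ ≈ 0.442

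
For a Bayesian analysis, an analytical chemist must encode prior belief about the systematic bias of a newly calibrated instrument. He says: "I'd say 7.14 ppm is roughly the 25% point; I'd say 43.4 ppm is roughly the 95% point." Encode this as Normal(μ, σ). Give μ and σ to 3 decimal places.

μ = 17.685, σ = 15.634

For Normal(μ,σ), the p-quantile is μ + z_p·σ. Here z_{0.25} = -0.6745, z_{0.95} = 1.645.
So 7.14 = μ − 0.6745σ and 43.4 = μ + 1.645σ.
Subtracting: σ = (43.4 − 7.14)/(1.645 − (-0.6745)) = 15.634.
Then μ = 7.14 − (-0.6745)·15.634 = 17.685.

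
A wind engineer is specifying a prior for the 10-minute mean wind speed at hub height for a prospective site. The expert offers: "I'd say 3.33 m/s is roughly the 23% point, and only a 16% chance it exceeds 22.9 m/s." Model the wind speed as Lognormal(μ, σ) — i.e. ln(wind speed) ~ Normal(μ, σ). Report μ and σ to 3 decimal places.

If T ~ Lognormal(μ,σ) then ln T ~ Normal(μ,σ), so the p-quantile of ln T is μ + z_p·σ.
ln(3.33) = 1.203 and ln(22.9) = 3.131; z_{0.23} = -0.7388, z_{0.84} = 0.9945.
σ = (3.131 − 1.203)/(0.9945 − (-0.7388)) = 1.112.
μ = 1.203 − (-0.7388)·1.112 = 2.025.

μ ≈ 2.025, σ ≈ 1.112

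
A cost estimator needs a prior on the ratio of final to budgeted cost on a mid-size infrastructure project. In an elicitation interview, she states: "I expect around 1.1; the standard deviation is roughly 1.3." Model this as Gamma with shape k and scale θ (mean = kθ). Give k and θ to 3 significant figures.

For Gamma(k, scale θ): mean = kθ, variance = kθ², so CV = 1/√k.
CV = SD/mean = 1.3/1.1 = 1.182, hence k = 1/CV² = 0.716.
Then θ = mean/k = 1.1/0.716 = 1.54.

k ≈ 0.716, θ ≈ 1.54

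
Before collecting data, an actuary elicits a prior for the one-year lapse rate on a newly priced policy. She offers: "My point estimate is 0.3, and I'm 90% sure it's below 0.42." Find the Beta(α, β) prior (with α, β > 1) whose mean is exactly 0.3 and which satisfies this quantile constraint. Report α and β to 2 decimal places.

With mean 0.3 fixed, write α = 0.3s, β = 0.7s where s = α+β.
Need P(θ < 0.42) = 0.9 under Beta(0.3s, 0.7s). Normal approximation: (q−m)/√(m(1−m)/s) ≈ z_{0.9} = 1.28, so s ≈ 0.3·0.7·(1.28)²/(0.42−0.3)² = 24.0.
At s = 24.0: P(θ<0.42) ≈ 0.896. Adjusting to match 0.9 gives s ≈ 24.90.
So α = 0.3·24.90 ≈ 7.47, β = 0.7·24.90 ≈ 17.43.

α ≈ 7.47, β ≈ 17.43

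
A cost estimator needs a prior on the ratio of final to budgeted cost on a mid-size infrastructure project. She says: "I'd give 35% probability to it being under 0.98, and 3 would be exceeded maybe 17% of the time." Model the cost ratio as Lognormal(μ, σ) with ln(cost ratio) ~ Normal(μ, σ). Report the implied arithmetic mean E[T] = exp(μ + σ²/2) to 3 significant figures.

If T ~ Lognormal(μ,σ) then ln T ~ Normal(μ,σ), so the p-quantile of ln T is μ + z_p·σ.
ln(0.98) = -0.0202 and ln(3) = 1.099; z_{0.35} = -0.3853, z_{0.83} = 0.9542.
σ = (1.099 − -0.0202)/(0.9542 − (-0.3853)) = 0.835.
μ = -0.0202 − (-0.3853)·0.835 = 0.302.
E[T] = exp(μ + σ²/2) = exp(0.302 + 0.3488) = 1.92.

E[T] ≈ 1.92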